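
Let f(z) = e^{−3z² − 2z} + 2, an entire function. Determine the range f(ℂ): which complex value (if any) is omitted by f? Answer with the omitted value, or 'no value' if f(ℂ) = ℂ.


Little Picard bounds the complement of f(ℂ) to at most one point.
The exponent g(z) = −3z² − 2z is a nonconstant polynomial, hence surjective onto ℂ. So e^{g(z)} takes every value in {e^w : w ∈ ℂ} = ℂ ∖ {0}. Adding 2 shifts the range to ℂ ∖ {2}. f omits exactly 2.

Omitted value: 2.


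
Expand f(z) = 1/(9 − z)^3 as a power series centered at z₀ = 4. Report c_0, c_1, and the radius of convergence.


Let w = z − z₀, so z = z₀ + w.
Then 9 − z = 9 − (z₀ + w) = (9 − z₀) − w = 5 − w.
f(z) = 1/(5 − w)^3 = (1/(5)^3) · (1 − w/(5))^{−3}.
By the binomial series (1−u)^{−3} = Σ_{n≥0} C(n+2, 2) u^n for |u|<1, with u = w/(5):
  c_n = C(n+2, 2) / (5)^(n+3).
  c_0 = 1/(5)^3 = 1/125.
  c_1 = 3/(5)^4 = 3/625.
The series is valid for |w/d| < 1, i.e. |z − z₀| < |d|.
Radius of convergence: R = |9 − z₀| = |5| = 5 (distance from z₀ to the singularity z = 9).

c_0 = 1/125, c_1 = 3/625; R = 5.


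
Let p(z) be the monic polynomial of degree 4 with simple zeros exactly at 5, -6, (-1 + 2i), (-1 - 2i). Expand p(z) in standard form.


The polynomial is p(z) = ∏_{α ∈ S} (z − α), where S = {5, -6, (-1 + 2i), (-1 - 2i)}.
Expanding the product yields: p(z) = z^4 + 3·z^3 -23·z^2 -55·z -150.
Note conjugate pairs combine to real quadratics: (z − (-1+2i))(z − (-1−2i)) = z² + 2z + 5.
The resulting polynomial has degree 4 and real coefficients as required.

p(z) = z^4 + 3·z^3 -23·z^2 -55·z -150.


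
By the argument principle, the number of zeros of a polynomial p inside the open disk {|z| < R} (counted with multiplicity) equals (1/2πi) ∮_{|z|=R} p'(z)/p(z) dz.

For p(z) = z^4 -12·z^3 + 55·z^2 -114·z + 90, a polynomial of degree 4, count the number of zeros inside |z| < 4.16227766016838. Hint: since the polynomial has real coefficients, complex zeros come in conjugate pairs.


The zeros of p are: (3 + 1i), (3 - 1i), 3, 3.
Their magnitudes are: 3.162, 3.162, 3, 3.
Zeros with |z| < R = 4.16227766016838: (3 + 1i), (3 - 1i), 3, 3.
Count = 4.
By the argument principle, (1/2πi) ∮_{|z|=R} p'(z)/p(z) dz equals exactly this count.

Number of zeros inside |z| < 4.16227766016838: 4.


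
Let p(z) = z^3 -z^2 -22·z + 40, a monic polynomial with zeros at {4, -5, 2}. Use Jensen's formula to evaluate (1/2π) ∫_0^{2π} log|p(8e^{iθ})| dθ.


Zeros: -5, 2, 4; r = 8.
Inside |z| < r: -5, 2, 4. Outside (|z| ≥ r): ∅.
p(0) = 40, so log|p(0)| = log(40) = 3.6889.
Apply Jensen: I(r) = log|p(0)| + Σ_k log(r/|z_k|), summed over zeros inside |z| < r.
  log(r/|z_k|) for z_k = 4: log(8/4) = 0.6931
  log(r/|z_k|) for z_k = -5: log(8/5) = 0.4700
  log(r/|z_k|) for z_k = 2: log(8/2) = 1.3863
Sum over inside zeros: 2.5494.
I(r) = log|p(0)| + (inside sum) = 3.6889 + 2.5494 = 6.2383.
Closed form (all zeros inside, monic): I(r) = n·log(r) = 3·log(8) = 6.2383. ✓

I(r) ≈ 6.2383.


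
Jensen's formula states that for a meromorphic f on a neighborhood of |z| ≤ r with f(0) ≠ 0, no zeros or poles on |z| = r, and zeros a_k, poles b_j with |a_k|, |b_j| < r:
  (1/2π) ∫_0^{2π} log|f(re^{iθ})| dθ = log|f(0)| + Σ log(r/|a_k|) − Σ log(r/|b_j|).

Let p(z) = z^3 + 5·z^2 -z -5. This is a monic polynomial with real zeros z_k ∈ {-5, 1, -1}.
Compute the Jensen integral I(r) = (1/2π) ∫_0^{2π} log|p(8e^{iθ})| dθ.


Zeros: -5, -1, 1; r = 8.
Inside |z| < r: -5, -1, 1. Outside (|z| ≥ r): ∅.
p(0) = -5, so log|p(0)| = log(5) = 1.6094.
Apply Jensen: I(r) = log|p(0)| + Σ_k log(r/|z_k|), summed over zeros inside |z| < r.
  log(r/|z_k|) for z_k = -5: log(8/5) = 0.4700
  log(r/|z_k|) for z_k = 1: log(8/1) = 2.0794
  log(r/|z_k|) for z_k = -1: log(8/1) = 2.0794
Sum over inside zeros: 4.6289.
I(r) = log|p(0)| + (inside sum) = 1.6094 + 4.6289 = 6.2383.
Closed form (all zeros inside, monic): I(r) = n·log(r) = 3·log(8) = 6.2383. ✓

I(r) ≈ 6.2383.


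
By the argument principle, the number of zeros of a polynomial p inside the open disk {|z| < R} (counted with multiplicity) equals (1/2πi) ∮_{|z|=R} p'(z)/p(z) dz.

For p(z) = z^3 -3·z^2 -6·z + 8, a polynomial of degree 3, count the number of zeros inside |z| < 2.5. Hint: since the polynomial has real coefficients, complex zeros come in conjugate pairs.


The zeros of p are: -2, 1, 4.
Their magnitudes are: 2, 1, 4.
Zeros with |z| < R = 2.5: -2, 1.
Count = 2.
By the argument principle, (1/2πi) ∮_{|z|=R} p'(z)/p(z) dz equals exactly this count.

Number of zeros inside |z| < 2.5: 2.


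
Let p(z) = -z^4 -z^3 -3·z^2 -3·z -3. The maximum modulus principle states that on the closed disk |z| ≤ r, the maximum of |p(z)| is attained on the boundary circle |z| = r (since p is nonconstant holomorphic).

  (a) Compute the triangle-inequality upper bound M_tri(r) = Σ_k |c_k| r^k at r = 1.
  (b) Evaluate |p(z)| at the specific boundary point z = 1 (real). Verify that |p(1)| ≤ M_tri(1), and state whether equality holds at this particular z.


Coefficients: c_0 = -3, c_1 = -3, c_2 = -3, c_3 = -1, c_4 = -1. Radius r = 1.
Part (a). Triangle bound: M_tri(r) = Σ_k |c_k| r^k
  = |-3|·1^0 + |-3|·1^1 + |-3|·1^2 + |-1|·1^3 + |-1|·1^4
  = 3 + 3 + 3 + 1 + 1 = 11.
This bounds M(r) := max_{|z|=r} |p(z)| from above; equality holds iff all terms c_k z^k can be made to align in phase at a single z on |z|=r.
Part (b). At z = 1 (real, on the circle |z| = r):
  p(1) = (-3)·1^0 + (-3)·1^1 + (-3)·1^2 + (-1)·1^3 + (-1)·1^4 = -11.
  |p(1)| = 11.
Since all nonzero coefficients share the same sign, |p(1)| = 11 = M_tri(1); the triangle bound is attained at z = 1, so in fact M(r) = 11.

M_tri(1) = 11; |p(1)| = 11; equality at z=1: yes.


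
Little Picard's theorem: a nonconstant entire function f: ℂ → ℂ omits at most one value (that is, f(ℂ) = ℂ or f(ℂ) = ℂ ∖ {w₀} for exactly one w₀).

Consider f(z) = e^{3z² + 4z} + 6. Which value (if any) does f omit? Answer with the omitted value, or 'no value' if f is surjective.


Little Picard bounds the complement of f(ℂ) to at most one point.
The exponent g(z) = 3z² + 4z is a nonconstant polynomial, hence surjective onto ℂ. So e^{g(z)} takes every value in {e^w : w ∈ ℂ} = ℂ ∖ {0}. Adding 6 shifts the range to ℂ ∖ {6}. f omits exactly 6.

Omitted value: 6.


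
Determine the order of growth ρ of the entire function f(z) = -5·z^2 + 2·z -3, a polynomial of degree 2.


|f(z)| ≤ Σ|c_k|·r^k = O(r^2) as r → ∞. Polynomial growth is O(e^{r^ε}) for every ε > 0 (since r^2/e^{r^ε} → 0), so ρ ≤ ε for all ε > 0, i.e. ρ = 0. Every nonconstant polynomial has order 0.
Therefore ρ = 0.

Order ρ = 0.


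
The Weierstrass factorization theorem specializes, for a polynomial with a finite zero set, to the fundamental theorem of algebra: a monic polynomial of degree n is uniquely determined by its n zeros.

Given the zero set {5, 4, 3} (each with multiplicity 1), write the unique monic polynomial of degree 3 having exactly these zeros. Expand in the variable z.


The polynomial is p(z) = ∏_{α ∈ S} (z − α), where S = {5, 4, 3}.
Expanding the product yields: p(z) = z^3 -12·z^2 + 47·z -60.
The resulting polynomial has degree 3 and real coefficients as required.

p(z) = z^3 -12·z^2 + 47·z -60.


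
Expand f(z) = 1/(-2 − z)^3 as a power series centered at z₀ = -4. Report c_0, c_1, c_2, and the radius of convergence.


Let w = z − z₀, so z = z₀ + w.
Then -2 − z = -2 − (z₀ + w) = (-2 − z₀) − w = 2 − w.
f(z) = 1/(2 − w)^3 = (1/(2)^3) · (1 − w/(2))^{−3}.
By the binomial series (1−u)^{−3} = Σ_{n≥0} C(n+2, 2) u^n for |u|<1, with u = w/(2):
  c_n = C(n+2, 2) / (2)^(n+3).
  c_0 = 1/(2)^3 = 1/8.
  c_1 = 3/(2)^4 = 3/16.
  c_2 = 6/(2)^5 = 3/16.
The series is valid for |w/d| < 1, i.e. |z − z₀| < |d|.
Radius of convergence: R = |-2 − z₀| = |2| = 2 (distance from z₀ to the singularity z = -2).

c_0 = 1/8, c_1 = 3/16, c_2 = 3/16; R = 2.


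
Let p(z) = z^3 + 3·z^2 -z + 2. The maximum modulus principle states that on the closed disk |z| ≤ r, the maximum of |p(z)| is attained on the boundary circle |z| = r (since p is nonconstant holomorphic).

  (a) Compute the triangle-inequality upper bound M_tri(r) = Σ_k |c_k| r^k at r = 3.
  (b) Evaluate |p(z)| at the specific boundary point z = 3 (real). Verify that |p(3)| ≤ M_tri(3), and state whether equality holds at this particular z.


Coefficients: c_0 = 2, c_1 = -1, c_2 = 3, c_3 = 1. Radius r = 3.
Part (a). Triangle bound: M_tri(r) = Σ_k |c_k| r^k
  = |2|·3^0 + |-1|·3^1 + |3|·3^2 + |1|·3^3
  = 2 + 3 + 27 + 27 = 59.
This bounds M(r) := max_{|z|=r} |p(z)| from above; equality holds iff all terms c_k z^k can be made to align in phase at a single z on |z|=r.
Part (b). At z = 3 (real, on the circle |z| = r):
  p(3) = (2)·3^0 + (-1)·3^1 + (3)·3^2 + (1)·3^3 = 53.
  |p(3)| = 53.
Check: |p(3)| = 53 ≤ 59 = M_tri(3). ✓ Equality does not hold at z = 3 (the coefficients have mixed signs, so the terms do not all align in phase there).

M_tri(3) = 59; |p(3)| = 53; equality at z=3: no.


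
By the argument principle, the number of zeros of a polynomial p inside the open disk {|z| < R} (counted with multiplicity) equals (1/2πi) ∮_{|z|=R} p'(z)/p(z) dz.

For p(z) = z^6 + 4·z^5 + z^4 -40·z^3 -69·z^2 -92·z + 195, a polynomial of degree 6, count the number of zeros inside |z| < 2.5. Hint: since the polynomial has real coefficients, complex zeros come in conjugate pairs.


The zeros of p are: (-1 + 2i), (-1 - 2i), (-3 + 2i), (-3 - 2i), 3, 1.
Their magnitudes are: 2.236, 2.236, 3.606, 3.606, 3, 1.
Zeros with |z| < R = 2.5: (-1 + 2i), (-1 - 2i), 1.
Count = 3.
By the argument principle, (1/2πi) ∮_{|z|=R} p'(z)/p(z) dz equals exactly this count.

Number of zeros inside |z| < 2.5: 3.


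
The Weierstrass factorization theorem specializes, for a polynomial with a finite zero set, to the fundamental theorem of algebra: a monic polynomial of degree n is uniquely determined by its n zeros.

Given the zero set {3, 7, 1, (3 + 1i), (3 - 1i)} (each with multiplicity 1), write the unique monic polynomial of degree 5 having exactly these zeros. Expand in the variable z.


The polynomial is p(z) = ∏_{α ∈ S} (z − α), where S = {3, 7, 1, (3 + 1i), (3 - 1i)}.
Expanding the product yields: p(z) = z^5 -17·z^4 + 107·z^3 -317·z^2 + 436·z -210.
Note conjugate pairs combine to real quadratics: (z − (3+1i))(z − (3−1i)) = z² − 6z + 10.
The resulting polynomial has degree 5 and real coefficients as required.

p(z) = z^5 -17·z^4 + 107·z^3 -317·z^2 + 436·z -210.


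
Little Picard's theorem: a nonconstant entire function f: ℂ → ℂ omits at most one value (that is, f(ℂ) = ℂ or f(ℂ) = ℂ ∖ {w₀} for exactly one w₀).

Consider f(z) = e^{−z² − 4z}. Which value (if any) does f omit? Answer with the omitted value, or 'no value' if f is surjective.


Little Picard bounds the complement of f(ℂ) to at most one point.
The exponent g(z) = −z² − 4z is a nonconstant polynomial, hence surjective onto ℂ. So e^{g(z)} takes every value in {e^w : w ∈ ℂ} = ℂ ∖ {0}. Adding 0 shifts the range to ℂ ∖ {0}. f omits exactly 0.

Omitted value: 0.


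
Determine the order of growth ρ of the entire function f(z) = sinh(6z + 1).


sinh(w) is a linear combination of e^{iw} and e^{−iw} (or e^w, e^{−w} in the hyperbolic case), so |sinh(w)| ≤ e^{|w|}. With w = 6z + 1, |w| ≤ 6|z| + 1 = 6r + 1 on |z| = r, giving M(r) ≤ e^{6r + 1}, so ρ ≤ 1. On a suitable ray (z = it for sin/cos; z = t for sinh/cosh, t real → ∞), |sinh(6z + 1)| grows like e^{6|t|}/2, so ρ ≥ 1. Hence ρ = 1.
Therefore ρ = 1.

Order ρ = 1.


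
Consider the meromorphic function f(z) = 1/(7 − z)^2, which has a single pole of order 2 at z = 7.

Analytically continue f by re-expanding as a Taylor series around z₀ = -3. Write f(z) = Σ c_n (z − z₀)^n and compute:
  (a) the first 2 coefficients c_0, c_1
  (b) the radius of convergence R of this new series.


Let w = z − z₀, so z = z₀ + w.
Then 7 − z = 7 − (z₀ + w) = (7 − z₀) − w = 10 − w.
f(z) = 1/(10 − w)^2 = (1/(10)^2) · (1 − w/(10))^{−2}.
By the binomial series (1−u)^{−2} = Σ_{n≥0} C(n+1, 1) u^n for |u|<1, with u = w/(10):
  c_n = C(n+1, 1) / (10)^(n+2).
  c_0 = 1/(10)^2 = 1/100.
  c_1 = 2/(10)^3 = 1/500.
The series is valid for |w/d| < 1, i.e. |z − z₀| < |d|.
Radius of convergence: R = |7 − z₀| = |10| = 10 (distance from z₀ to the singularity z = 7).

c_0 = 1/100, c_1 = 1/500; R = 10.


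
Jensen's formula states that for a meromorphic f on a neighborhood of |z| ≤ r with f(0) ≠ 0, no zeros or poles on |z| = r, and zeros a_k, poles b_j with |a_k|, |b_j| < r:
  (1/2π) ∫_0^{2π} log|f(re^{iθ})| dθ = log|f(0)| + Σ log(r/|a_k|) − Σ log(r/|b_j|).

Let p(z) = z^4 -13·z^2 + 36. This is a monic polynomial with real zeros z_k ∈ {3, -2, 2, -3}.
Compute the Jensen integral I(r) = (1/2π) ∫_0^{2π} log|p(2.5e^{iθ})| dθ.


Zeros: -3, -2, 2, 3; r = 2.5.
Inside |z| < r: -2, 2. Outside (|z| ≥ r): -3, 3.
p(0) = 36, so log|p(0)| = log(36) = 3.5835.
Apply Jensen: I(r) = log|p(0)| + Σ_k log(r/|z_k|), summed over zeros inside |z| < r.
  log(r/|z_k|) for z_k = -2: log(2.5/2) = 0.2231
  log(r/|z_k|) for z_k = 2: log(2.5/2) = 0.2231
  Outside zeros (-3, 3) contribute nothing to the Jensen sum.
Sum over inside zeros: 0.4463.
I(r) = log|p(0)| + (inside sum) = 3.5835 + 0.4463 = 4.0298.
Note: since some zeros are outside |z| ≤ r, the simplified n·log(r) form does NOT apply — only the inside zeros contribute.

I(r) ≈ 4.0298.


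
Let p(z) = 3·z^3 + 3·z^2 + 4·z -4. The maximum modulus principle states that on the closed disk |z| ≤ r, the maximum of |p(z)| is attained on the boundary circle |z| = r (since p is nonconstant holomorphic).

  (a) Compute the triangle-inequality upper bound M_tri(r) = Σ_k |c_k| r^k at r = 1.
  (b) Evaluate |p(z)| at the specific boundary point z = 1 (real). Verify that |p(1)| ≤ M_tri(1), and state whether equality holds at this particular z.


Coefficients: c_0 = -4, c_1 = 4, c_2 = 3, c_3 = 3. Radius r = 1.
Part (a). Triangle bound: M_tri(r) = Σ_k |c_k| r^k
  = |-4|·1^0 + |4|·1^1 + |3|·1^2 + |3|·1^3
  = 4 + 4 + 3 + 3 = 14.
This bounds M(r) := max_{|z|=r} |p(z)| from above; equality holds iff all terms c_k z^k can be made to align in phase at a single z on |z|=r.
Part (b). At z = 1 (real, on the circle |z| = r):
  p(1) = (-4)·1^0 + (4)·1^1 + (3)·1^2 + (3)·1^3 = 6.
  |p(1)| = 6.
Check: |p(1)| = 6 ≤ 14 = M_tri(1). ✓ Equality does not hold at z = 1 (the coefficients have mixed signs, so the terms do not all align in phase there).

M_tri(1) = 14; |p(1)| = 6; equality at z=1: no.


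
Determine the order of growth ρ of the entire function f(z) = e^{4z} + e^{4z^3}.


Each summand is entire of order 1 and 3 respectively (as in the single-exponential case). The order of a sum is at most the max of the orders, so ρ ≤ 3. For the lower bound: on |z|=r choose arg z so that 4z^3 is real positive; then |e^{4z^3}| = e^{4r^3} while |e^{4z}| ≤ e^{4r^1} = o(e^{4r^3}). So |f| ≥ e^{4r^3}(1 − o(1)) and ρ ≥ 3. Hence ρ = max(1, 3) = 3.
Therefore ρ = 3.

Order ρ = 3.


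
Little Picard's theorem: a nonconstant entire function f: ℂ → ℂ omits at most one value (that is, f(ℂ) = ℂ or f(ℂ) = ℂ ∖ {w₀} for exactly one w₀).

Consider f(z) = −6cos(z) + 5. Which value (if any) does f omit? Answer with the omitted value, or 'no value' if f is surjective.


Little Picard bounds the complement of f(ℂ) to at most one point.
cos is entire and surjective onto ℂ: for every w ∈ ℂ, cos(ζ) = w has a solution ζ ∈ ℂ (e.g., via the complex inverse arccos). With ζ = z this gives z = ζ/(1). Then -6·cos(z) takes every value in -6·ℂ = ℂ, and adding 5 is a bijection of ℂ. So f is surjective and omits no value. (Note: only on the real line is cos bounded by [−1, 1].)

Omitted value: no value.


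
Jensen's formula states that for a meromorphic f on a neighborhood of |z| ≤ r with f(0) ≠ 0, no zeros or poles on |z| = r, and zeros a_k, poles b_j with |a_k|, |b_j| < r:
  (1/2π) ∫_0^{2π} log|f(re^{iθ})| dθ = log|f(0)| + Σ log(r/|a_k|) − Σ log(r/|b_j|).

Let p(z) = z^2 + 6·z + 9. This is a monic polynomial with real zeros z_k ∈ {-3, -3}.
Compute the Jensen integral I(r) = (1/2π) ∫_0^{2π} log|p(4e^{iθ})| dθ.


Zeros: -3, -3; r = 4.
Inside |z| < r: -3, -3. Outside (|z| ≥ r): ∅.
p(0) = 9, so log|p(0)| = log(9) = 2.1972.
Apply Jensen: I(r) = log|p(0)| + Σ_k log(r/|z_k|), summed over zeros inside |z| < r.
  log(r/|z_k|) for z_k = -3: log(4/3) = 0.2877
  log(r/|z_k|) for z_k = -3: log(4/3) = 0.2877
Sum over inside zeros: 0.5754.
I(r) = log|p(0)| + (inside sum) = 2.1972 + 0.5754 = 2.7726.
Closed form (all zeros inside, monic): I(r) = n·log(r) = 2·log(4) = 2.7726. ✓

I(r) ≈ 2.7726.


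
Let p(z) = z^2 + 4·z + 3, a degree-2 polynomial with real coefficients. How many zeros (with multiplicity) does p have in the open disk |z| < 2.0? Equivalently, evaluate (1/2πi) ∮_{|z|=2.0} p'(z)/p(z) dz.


The zeros of p are: -3, -1.
Their magnitudes are: 3, 1.
Zeros with |z| < R = 2.0: -1.
Count = 1.
By the argument principle, (1/2πi) ∮_{|z|=R} p'(z)/p(z) dz equals exactly this count.

Number of zeros inside |z| < 2.0: 1.


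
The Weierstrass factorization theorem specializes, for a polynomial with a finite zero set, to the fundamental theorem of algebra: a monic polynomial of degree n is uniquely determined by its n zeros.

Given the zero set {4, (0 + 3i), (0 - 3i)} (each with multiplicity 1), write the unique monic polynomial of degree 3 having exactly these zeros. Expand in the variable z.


The polynomial is p(z) = ∏_{α ∈ S} (z − α), where S = {4, (0 + 3i), (0 - 3i)}.
Expanding the product yields: p(z) = z^3 -4·z^2 + 9·z -36.
Note conjugate pairs combine to real quadratics: (z − (0+3i))(z − (0−3i)) = z² + 9.
The resulting polynomial has degree 3 and real coefficients as required.

p(z) = z^3 -4·z^2 + 9·z -36.


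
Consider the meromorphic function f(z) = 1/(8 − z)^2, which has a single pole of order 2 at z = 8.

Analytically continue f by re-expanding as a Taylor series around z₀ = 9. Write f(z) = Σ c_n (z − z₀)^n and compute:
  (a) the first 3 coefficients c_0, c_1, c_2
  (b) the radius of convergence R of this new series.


Let w = z − z₀, so z = z₀ + w.
Then 8 − z = 8 − (z₀ + w) = (8 − z₀) − w = -1 − w.
f(z) = 1/(-1 − w)^2 = (1/(-1)^2) · (1 − w/(-1))^{−2}.
By the binomial series (1−u)^{−2} = Σ_{n≥0} C(n+1, 1) u^n for |u|<1, with u = w/(-1):
  c_n = C(n+1, 1) / (-1)^(n+2).
  c_0 = 1/(-1)^2 = 1.
  c_1 = 2/(-1)^3 = -2.
  c_2 = 3/(-1)^4 = 3.
The series is valid for |w/d| < 1, i.e. |z − z₀| < |d|.
Radius of convergence: R = |8 − z₀| = |-1| = 1 (distance from z₀ to the singularity z = 8).

c_0 = 1, c_1 = -2, c_2 = 3; R = 1.


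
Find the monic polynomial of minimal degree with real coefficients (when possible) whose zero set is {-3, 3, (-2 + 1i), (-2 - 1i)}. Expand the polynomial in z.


The polynomial is p(z) = ∏_{α ∈ S} (z − α), where S = {-3, 3, (-2 + 1i), (-2 - 1i)}.
Expanding the product yields: p(z) = z^4 + 4·z^3 -4·z^2 -36·z -45.
Note conjugate pairs combine to real quadratics: (z − (-2+1i))(z − (-2−1i)) = z² + 4z + 5.
The resulting polynomial has degree 4 and real coefficients as required.

p(z) = z^4 + 4·z^3 -4·z^2 -36·z -45.


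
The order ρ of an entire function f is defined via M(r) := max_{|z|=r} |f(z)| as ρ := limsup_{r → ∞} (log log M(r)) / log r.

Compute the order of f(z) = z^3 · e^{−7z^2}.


M(r) = max_{|z|=r} |1|·|z|^3·|e^{−7z^2}| = 1·r^3 · e^{7r^2} (the factors attain their maxima compatibly on |z|=r). Then log M(r) = log 1 + 3·log r + 7r^2, dominated by the last term, so log log M(r) ~ 2·log r. The polynomial factor 1z^3 contributes only a log r term and does not affect the order. ρ = 2.
Therefore ρ = 2.

Order ρ = 2.


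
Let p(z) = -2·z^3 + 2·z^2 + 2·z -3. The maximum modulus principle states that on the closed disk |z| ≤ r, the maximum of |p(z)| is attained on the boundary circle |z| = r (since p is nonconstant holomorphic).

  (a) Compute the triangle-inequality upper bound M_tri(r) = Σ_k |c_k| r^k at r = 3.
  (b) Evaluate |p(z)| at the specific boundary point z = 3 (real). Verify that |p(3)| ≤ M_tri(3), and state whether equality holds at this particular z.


Coefficients: c_0 = -3, c_1 = 2, c_2 = 2, c_3 = -2. Radius r = 3.
Part (a). Triangle bound: M_tri(r) = Σ_k |c_k| r^k
  = |-3|·3^0 + |2|·3^1 + |2|·3^2 + |-2|·3^3
  = 3 + 6 + 18 + 54 = 81.
This bounds M(r) := max_{|z|=r} |p(z)| from above; equality holds iff all terms c_k z^k can be made to align in phase at a single z on |z|=r.
Part (b). At z = 3 (real, on the circle |z| = r):
  p(3) = (-3)·3^0 + (2)·3^1 + (2)·3^2 + (-2)·3^3 = -33.
  |p(3)| = 33.
Check: |p(3)| = 33 ≤ 81 = M_tri(3). ✓ Equality does not hold at z = 3 (the coefficients have mixed signs, so the terms do not all align in phase there).

M_tri(3) = 81; |p(3)| = 33; equality at z=3: no.


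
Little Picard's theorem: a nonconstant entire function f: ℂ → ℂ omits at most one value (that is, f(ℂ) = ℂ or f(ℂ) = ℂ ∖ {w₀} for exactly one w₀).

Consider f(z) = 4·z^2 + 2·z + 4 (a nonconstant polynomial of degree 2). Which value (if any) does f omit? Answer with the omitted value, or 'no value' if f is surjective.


Little Picard bounds the complement of f(ℂ) to at most one point.
For every w ∈ ℂ, the equation p(z) − w = 0 is a nonconstant polynomial in z and hence has at least one root by the fundamental theorem of algebra. So p is surjective onto ℂ, omitting no value.

Omitted value: no value.


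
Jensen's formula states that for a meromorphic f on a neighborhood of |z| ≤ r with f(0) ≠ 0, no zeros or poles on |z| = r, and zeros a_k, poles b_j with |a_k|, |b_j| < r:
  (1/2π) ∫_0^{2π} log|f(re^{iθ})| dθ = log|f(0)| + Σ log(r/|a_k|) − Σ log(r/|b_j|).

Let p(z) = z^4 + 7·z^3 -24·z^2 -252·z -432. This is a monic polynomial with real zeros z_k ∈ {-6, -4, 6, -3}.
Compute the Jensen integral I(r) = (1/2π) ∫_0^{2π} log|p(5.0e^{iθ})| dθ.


Zeros: -6, -4, -3, 6; r = 5.0.
Inside |z| < r: -4, -3. Outside (|z| ≥ r): -6, 6.
p(0) = -432, so log|p(0)| = log(432) = 6.0684.
Apply Jensen: I(r) = log|p(0)| + Σ_k log(r/|z_k|), summed over zeros inside |z| < r.
  log(r/|z_k|) for z_k = -4: log(5.0/4) = 0.2231
  log(r/|z_k|) for z_k = -3: log(5.0/3) = 0.5108
  Outside zeros (-6, 6) contribute nothing to the Jensen sum.
Sum over inside zeros: 0.7340.
I(r) = log|p(0)| + (inside sum) = 6.0684 + 0.7340 = 6.8024.
Note: since some zeros are outside |z| ≤ r, the simplified n·log(r) form does NOT apply — only the inside zeros contribute.

I(r) ≈ 6.8024.


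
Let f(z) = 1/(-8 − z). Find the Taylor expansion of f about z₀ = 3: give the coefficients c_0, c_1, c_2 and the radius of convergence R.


Let w = z − z₀, so z = z₀ + w.
Then -8 − z = -8 − (z₀ + w) = (-8 − z₀) − w = -11 − w.
f(z) = 1/(-11 − w) = (1/(-11)) · 1/(1 − w/(-11)) = Σ_{n≥0} w^n / (-11)^(n+1).
So c_n = 1/(-11)^(n+1):
  c_0 = 1/(-11)^1 = -1/11.
  c_1 = 1/(-11)^2 = 1/121.
  c_2 = 1/(-11)^3 = -1/1331.
The series is valid for |w/d| < 1, i.e. |z − z₀| < |d|.
Radius of convergence: R = |-8 − z₀| = |-11| = 11 (distance from z₀ to the singularity z = -8).

c_0 = -1/11, c_1 = 1/121, c_2 = -1/1331; R = 11.


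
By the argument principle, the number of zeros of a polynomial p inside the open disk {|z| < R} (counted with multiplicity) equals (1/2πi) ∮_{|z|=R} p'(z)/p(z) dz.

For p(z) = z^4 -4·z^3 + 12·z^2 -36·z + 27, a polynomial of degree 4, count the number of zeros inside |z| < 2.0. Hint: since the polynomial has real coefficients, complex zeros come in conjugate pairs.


The zeros of p are: 3, (0 + 3i), (0 - 3i), 1.
Their magnitudes are: 3, 3, 3, 1.
Zeros with |z| < R = 2.0: 1.
Count = 1.
By the argument principle, (1/2πi) ∮_{|z|=R} p'(z)/p(z) dz equals exactly this count.

Number of zeros inside |z| < 2.0: 1.


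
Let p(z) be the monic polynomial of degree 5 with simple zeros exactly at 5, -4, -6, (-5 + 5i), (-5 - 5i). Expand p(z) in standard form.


The polynomial is p(z) = ∏_{α ∈ S} (z − α), where S = {5, -4, -6, (-5 + 5i), (-5 - 5i)}.
Expanding the product yields: p(z) = z^5 + 15·z^4 + 74·z^3 -130·z^2 -2500·z -6000.
Note conjugate pairs combine to real quadratics: (z − (-5+5i))(z − (-5−5i)) = z² + 10z + 50.
The resulting polynomial has degree 5 and real coefficients as required.

p(z) = z^5 + 15·z^4 + 74·z^3 -130·z^2 -2500·z -6000.


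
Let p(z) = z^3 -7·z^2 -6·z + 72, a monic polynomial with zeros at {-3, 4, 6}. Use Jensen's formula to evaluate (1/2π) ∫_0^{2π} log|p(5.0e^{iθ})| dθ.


Zeros: -3, 4, 6; r = 5.0.
Inside |z| < r: -3, 4. Outside (|z| ≥ r): 6.
p(0) = 72, so log|p(0)| = log(72) = 4.2767.
Apply Jensen: I(r) = log|p(0)| + Σ_k log(r/|z_k|), summed over zeros inside |z| < r.
  log(r/|z_k|) for z_k = -3: log(5.0/3) = 0.5108
  log(r/|z_k|) for z_k = 4: log(5.0/4) = 0.2231
  Outside zeros (6) contribute nothing to the Jensen sum.
Sum over inside zeros: 0.7340.
I(r) = log|p(0)| + (inside sum) = 4.2767 + 0.7340 = 5.0106.
Note: since some zeros are outside |z| ≤ r, the simplified n·log(r) form does NOT apply — only the inside zeros contribute.

I(r) ≈ 5.0106.


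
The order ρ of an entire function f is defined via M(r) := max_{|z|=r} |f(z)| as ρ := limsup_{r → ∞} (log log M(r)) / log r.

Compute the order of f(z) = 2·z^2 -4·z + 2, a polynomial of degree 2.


|f(z)| ≤ Σ|c_k|·r^k = O(r^2) as r → ∞. Polynomial growth is O(e^{r^ε}) for every ε > 0 (since r^2/e^{r^ε} → 0), so ρ ≤ ε for all ε > 0, i.e. ρ = 0. Every nonconstant polynomial has order 0.
Therefore ρ = 0.

Order ρ = 0.


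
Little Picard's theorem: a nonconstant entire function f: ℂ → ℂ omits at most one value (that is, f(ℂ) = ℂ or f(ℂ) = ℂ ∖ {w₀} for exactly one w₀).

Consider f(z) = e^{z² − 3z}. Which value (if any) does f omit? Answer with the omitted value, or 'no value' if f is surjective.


Little Picard bounds the complement of f(ℂ) to at most one point.
The exponent g(z) = z² − 3z is a nonconstant polynomial, hence surjective onto ℂ. So e^{g(z)} takes every value in {e^w : w ∈ ℂ} = ℂ ∖ {0}. Adding 0 shifts the range to ℂ ∖ {0}. f omits exactly 0.

Omitted value: 0.


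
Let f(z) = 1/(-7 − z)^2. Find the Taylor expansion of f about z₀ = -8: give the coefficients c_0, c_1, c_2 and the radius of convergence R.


Let w = z − z₀, so z = z₀ + w.
Then -7 − z = -7 − (z₀ + w) = (-7 − z₀) − w = 1 − w.
f(z) = 1/(1 − w)^2 = (1/(1)^2) · (1 − w/(1))^{−2}.
By the binomial series (1−u)^{−2} = Σ_{n≥0} C(n+1, 1) u^n for |u|<1, with u = w/(1):
  c_n = C(n+1, 1) / (1)^(n+2).
  c_0 = 1/(1)^2 = 1.
  c_1 = 2/(1)^3 = 2.
  c_2 = 3/(1)^4 = 3.
The series is valid for |w/d| < 1, i.e. |z − z₀| < |d|.
Radius of convergence: R = |-7 − z₀| = |1| = 1 (distance from z₀ to the singularity z = -7).

c_0 = 1, c_1 = 2, c_2 = 3; R = 1.


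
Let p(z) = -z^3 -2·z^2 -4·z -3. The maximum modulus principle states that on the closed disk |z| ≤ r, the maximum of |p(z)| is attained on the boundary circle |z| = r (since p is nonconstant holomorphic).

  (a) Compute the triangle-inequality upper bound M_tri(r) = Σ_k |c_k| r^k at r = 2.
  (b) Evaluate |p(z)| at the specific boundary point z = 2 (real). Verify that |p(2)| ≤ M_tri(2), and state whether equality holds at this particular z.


Coefficients: c_0 = -3, c_1 = -4, c_2 = -2, c_3 = -1. Radius r = 2.
Part (a). Triangle bound: M_tri(r) = Σ_k |c_k| r^k
  = |-3|·2^0 + |-4|·2^1 + |-2|·2^2 + |-1|·2^3
  = 3 + 8 + 8 + 8 = 27.
This bounds M(r) := max_{|z|=r} |p(z)| from above; equality holds iff all terms c_k z^k can be made to align in phase at a single z on |z|=r.
Part (b). At z = 2 (real, on the circle |z| = r):
  p(2) = (-3)·2^0 + (-4)·2^1 + (-2)·2^2 + (-1)·2^3 = -27.
  |p(2)| = 27.
Since all nonzero coefficients share the same sign, |p(2)| = 27 = M_tri(2); the triangle bound is attained at z = 2, so in fact M(r) = 27.

M_tri(2) = 27; |p(2)| = 27; equality at z=2: yes.


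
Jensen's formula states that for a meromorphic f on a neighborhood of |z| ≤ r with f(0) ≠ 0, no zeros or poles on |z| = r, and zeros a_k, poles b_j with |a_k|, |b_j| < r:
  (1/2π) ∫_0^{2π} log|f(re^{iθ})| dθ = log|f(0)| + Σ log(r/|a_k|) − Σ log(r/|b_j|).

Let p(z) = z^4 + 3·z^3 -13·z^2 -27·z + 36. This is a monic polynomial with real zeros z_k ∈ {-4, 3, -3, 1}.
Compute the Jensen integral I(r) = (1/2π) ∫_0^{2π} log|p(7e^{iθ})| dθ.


Zeros: -4, -3, 1, 3; r = 7.
Inside |z| < r: -4, -3, 1, 3. Outside (|z| ≥ r): ∅.
p(0) = 36, so log|p(0)| = log(36) = 3.5835.
Apply Jensen: I(r) = log|p(0)| + Σ_k log(r/|z_k|), summed over zeros inside |z| < r.
  log(r/|z_k|) for z_k = -4: log(7/4) = 0.5596
  log(r/|z_k|) for z_k = 3: log(7/3) = 0.8473
  log(r/|z_k|) for z_k = -3: log(7/3) = 0.8473
  log(r/|z_k|) for z_k = 1: log(7/1) = 1.9459
Sum over inside zeros: 4.2001.
I(r) = log|p(0)| + (inside sum) = 3.5835 + 4.2001 = 7.7836.
Closed form (all zeros inside, monic): I(r) = n·log(r) = 4·log(7) = 7.7836. ✓

I(r) ≈ 7.7836.


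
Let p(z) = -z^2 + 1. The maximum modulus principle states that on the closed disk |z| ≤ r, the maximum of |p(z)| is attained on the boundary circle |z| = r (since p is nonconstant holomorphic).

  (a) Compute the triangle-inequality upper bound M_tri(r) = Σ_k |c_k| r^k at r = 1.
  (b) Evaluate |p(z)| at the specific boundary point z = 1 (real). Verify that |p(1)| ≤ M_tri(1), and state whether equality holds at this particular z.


Coefficients: c_0 = 1, c_1 = 0, c_2 = -1. Radius r = 1.
Part (a). Triangle bound: M_tri(r) = Σ_k |c_k| r^k
  = |1|·1^0 + |0|·1^1 + |-1|·1^2
  = 1 + 0 + 1 = 2.
This bounds M(r) := max_{|z|=r} |p(z)| from above; equality holds iff all terms c_k z^k can be made to align in phase at a single z on |z|=r.
Part (b). At z = 1 (real, on the circle |z| = r):
  p(1) = (1)·1^0 + (0)·1^1 + (-1)·1^2 = 0.
  |p(1)| = 0.
Check: |p(1)| = 0 ≤ 2 = M_tri(1). ✓ Equality does not hold at z = 1 (the coefficients have mixed signs, so the terms do not all align in phase there).

M_tri(1) = 2; |p(1)| = 0; equality at z=1: no.


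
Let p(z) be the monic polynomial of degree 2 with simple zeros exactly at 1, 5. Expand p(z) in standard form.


The polynomial is p(z) = ∏_{α ∈ S} (z − α), where S = {1, 5}.
Expanding the product yields: p(z) = z^2 -6·z + 5.
The resulting polynomial has degree 2 and real coefficients as required.

p(z) = z^2 -6·z + 5.


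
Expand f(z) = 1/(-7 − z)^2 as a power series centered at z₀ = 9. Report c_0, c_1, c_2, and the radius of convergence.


Let w = z − z₀, so z = z₀ + w.
Then -7 − z = -7 − (z₀ + w) = (-7 − z₀) − w = -16 − w.
f(z) = 1/(-16 − w)^2 = (1/(-16)^2) · (1 − w/(-16))^{−2}.
By the binomial series (1−u)^{−2} = Σ_{n≥0} C(n+1, 1) u^n for |u|<1, with u = w/(-16):
  c_n = C(n+1, 1) / (-16)^(n+2).
  c_0 = 1/(-16)^2 = 1/256.
  c_1 = 2/(-16)^3 = -1/2048.
  c_2 = 3/(-16)^4 = 3/65536.
The series is valid for |w/d| < 1, i.e. |z − z₀| < |d|.
Radius of convergence: R = |-7 − z₀| = |-16| = 16 (distance from z₀ to the singularity z = -7).

c_0 = 1/256, c_1 = -1/2048, c_2 = 3/65536; R = 16.


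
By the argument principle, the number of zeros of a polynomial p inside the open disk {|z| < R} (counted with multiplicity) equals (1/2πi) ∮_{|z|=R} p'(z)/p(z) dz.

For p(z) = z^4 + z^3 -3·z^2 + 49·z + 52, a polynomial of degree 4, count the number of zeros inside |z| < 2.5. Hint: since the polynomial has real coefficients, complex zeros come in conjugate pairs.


The zeros of p are: (2 + 3i), (2 - 3i), -1, -4.
Their magnitudes are: 3.606, 3.606, 1, 4.
Zeros with |z| < R = 2.5: -1.
Count = 1.
By the argument principle, (1/2πi) ∮_{|z|=R} p'(z)/p(z) dz equals exactly this count.

Number of zeros inside |z| < 2.5: 1.


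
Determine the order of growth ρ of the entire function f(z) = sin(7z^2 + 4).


Write sin(w) = (e^{iw} ± e^{−iw})/(2 or 2i), so |sin(w)| ≤ e^{|w|}. With w = 7z^2 + 4, |w| ≤ 7r^2 + 4 on |z|=r, giving M(r) ≤ e^{7r^2 + 4} and ρ ≤ 2. For the lower bound, choose z on |z|=r with 7z^2 purely imaginary of modulus 7r^2; then |sin(7z^2 + 4)| grows like e^{7r^2}/2, so ρ ≥ 2. Hence ρ = 2.
Therefore ρ = 2.

Order ρ = 2.


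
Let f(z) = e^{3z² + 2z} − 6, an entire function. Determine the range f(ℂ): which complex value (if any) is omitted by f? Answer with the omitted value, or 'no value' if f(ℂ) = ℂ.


Little Picard bounds the complement of f(ℂ) to at most one point.
The exponent g(z) = 3z² + 2z is a nonconstant polynomial, hence surjective onto ℂ. So e^{g(z)} takes every value in {e^w : w ∈ ℂ} = ℂ ∖ {0}. Adding -6 shifts the range to ℂ ∖ {-6}. f omits exactly -6.

Omitted value: -6.


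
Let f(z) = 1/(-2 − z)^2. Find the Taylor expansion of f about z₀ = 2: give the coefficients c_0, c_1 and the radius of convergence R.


Let w = z − z₀, so z = z₀ + w.
Then -2 − z = -2 − (z₀ + w) = (-2 − z₀) − w = -4 − w.
f(z) = 1/(-4 − w)^2 = (1/(-4)^2) · (1 − w/(-4))^{−2}.
By the binomial series (1−u)^{−2} = Σ_{n≥0} C(n+1, 1) u^n for |u|<1, with u = w/(-4):
  c_n = C(n+1, 1) / (-4)^(n+2).
  c_0 = 1/(-4)^2 = 1/16.
  c_1 = 2/(-4)^3 = -1/32.
The series is valid for |w/d| < 1, i.e. |z − z₀| < |d|.
Radius of convergence: R = |-2 − z₀| = |-4| = 4 (distance from z₀ to the singularity z = -2).

c_0 = 1/16, c_1 = -1/32; R = 4.


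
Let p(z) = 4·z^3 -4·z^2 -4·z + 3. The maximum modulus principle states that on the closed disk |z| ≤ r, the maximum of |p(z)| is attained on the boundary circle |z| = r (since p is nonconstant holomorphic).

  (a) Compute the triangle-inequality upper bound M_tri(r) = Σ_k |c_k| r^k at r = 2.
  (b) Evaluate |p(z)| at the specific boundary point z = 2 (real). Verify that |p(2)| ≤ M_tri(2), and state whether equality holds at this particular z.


Coefficients: c_0 = 3, c_1 = -4, c_2 = -4, c_3 = 4. Radius r = 2.
Part (a). Triangle bound: M_tri(r) = Σ_k |c_k| r^k
  = |3|·2^0 + |-4|·2^1 + |-4|·2^2 + |4|·2^3
  = 3 + 8 + 16 + 32 = 59.
This bounds M(r) := max_{|z|=r} |p(z)| from above; equality holds iff all terms c_k z^k can be made to align in phase at a single z on |z|=r.
Part (b). At z = 2 (real, on the circle |z| = r):
  p(2) = (3)·2^0 + (-4)·2^1 + (-4)·2^2 + (4)·2^3 = 11.
  |p(2)| = 11.
Check: |p(2)| = 11 ≤ 59 = M_tri(2). ✓ Equality does not hold at z = 2 (the coefficients have mixed signs, so the terms do not all align in phase there).

M_tri(2) = 59; |p(2)| = 11; equality at z=2: no.


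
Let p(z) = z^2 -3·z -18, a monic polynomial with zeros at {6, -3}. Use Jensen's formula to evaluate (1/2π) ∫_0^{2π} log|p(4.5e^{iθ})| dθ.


Zeros: -3, 6; r = 4.5.
Inside |z| < r: -3. Outside (|z| ≥ r): 6.
p(0) = -18, so log|p(0)| = log(18) = 2.8904.
Apply Jensen: I(r) = log|p(0)| + Σ_k log(r/|z_k|), summed over zeros inside |z| < r.
  log(r/|z_k|) for z_k = -3: log(4.5/3) = 0.4055
  Outside zeros (6) contribute nothing to the Jensen sum.
Sum over inside zeros: 0.4055.
I(r) = log|p(0)| + (inside sum) = 2.8904 + 0.4055 = 3.2958.
Note: since some zeros are outside |z| ≤ r, the simplified n·log(r) form does NOT apply — only the inside zeros contribute.

I(r) ≈ 3.2958.


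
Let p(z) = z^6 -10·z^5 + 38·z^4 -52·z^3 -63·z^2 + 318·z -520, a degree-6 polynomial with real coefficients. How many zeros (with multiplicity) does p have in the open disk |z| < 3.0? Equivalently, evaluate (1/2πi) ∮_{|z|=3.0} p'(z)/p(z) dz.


The zeros of p are: (1 + 2i), (1 - 2i), 4, -2, (3 + 2i), (3 - 2i).
Their magnitudes are: 2.236, 2.236, 4, 2, 3.606, 3.606.
Zeros with |z| < R = 3.0: (1 + 2i), (1 - 2i), -2.
Count = 3.
By the argument principle, (1/2πi) ∮_{|z|=R} p'(z)/p(z) dz equals exactly this count.

Number of zeros inside |z| < 3.0: 3.


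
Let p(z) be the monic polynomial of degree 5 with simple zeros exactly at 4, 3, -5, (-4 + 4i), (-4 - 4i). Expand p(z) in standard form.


The polynomial is p(z) = ∏_{α ∈ S} (z − α), where S = {4, 3, -5, (-4 + 4i), (-4 - 4i)}.
Expanding the product yields: p(z) = z^5 + 6·z^4 -7·z^3 -188·z^2 -256·z + 1920.
Note conjugate pairs combine to real quadratics: (z − (-4+4i))(z − (-4−4i)) = z² + 8z + 32.
The resulting polynomial has degree 5 and real coefficients as required.

p(z) = z^5 + 6·z^4 -7·z^3 -188·z^2 -256·z + 1920.


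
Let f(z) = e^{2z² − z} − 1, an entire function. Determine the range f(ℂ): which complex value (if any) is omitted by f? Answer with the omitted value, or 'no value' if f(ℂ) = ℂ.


Little Picard bounds the complement of f(ℂ) to at most one point.
The exponent g(z) = 2z² − z is a nonconstant polynomial, hence surjective onto ℂ. So e^{g(z)} takes every value in {e^w : w ∈ ℂ} = ℂ ∖ {0}. Adding -1 shifts the range to ℂ ∖ {-1}. f omits exactly -1.

Omitted value: -1.


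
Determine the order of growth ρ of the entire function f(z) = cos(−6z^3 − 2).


Write cos(w) = (e^{iw} ± e^{−iw})/(2 or 2i), so |cos(w)| ≤ e^{|w|}. With w = −6z^3 − 2, |w| ≤ 6r^3 + 2 on |z|=r, giving M(r) ≤ e^{6r^3 + 2} and ρ ≤ 3. For the lower bound, choose z on |z|=r with -6z^3 purely imaginary of modulus 6r^3; then |cos(−6z^3 − 2)| grows like e^{6r^3}/2, so ρ ≥ 3. Hence ρ = 3.
Therefore ρ = 3.

Order ρ = 3.


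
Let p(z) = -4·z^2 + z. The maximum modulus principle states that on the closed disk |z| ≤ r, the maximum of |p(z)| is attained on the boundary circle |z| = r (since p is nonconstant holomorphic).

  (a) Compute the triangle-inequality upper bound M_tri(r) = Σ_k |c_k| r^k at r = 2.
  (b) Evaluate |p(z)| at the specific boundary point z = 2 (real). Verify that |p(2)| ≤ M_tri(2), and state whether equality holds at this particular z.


Coefficients: c_0 = 0, c_1 = 1, c_2 = -4. Radius r = 2.
Part (a). Triangle bound: M_tri(r) = Σ_k |c_k| r^k
  = |0|·2^0 + |1|·2^1 + |-4|·2^2
  = 0 + 2 + 16 = 18.
This bounds M(r) := max_{|z|=r} |p(z)| from above; equality holds iff all terms c_k z^k can be made to align in phase at a single z on |z|=r.
Part (b). At z = 2 (real, on the circle |z| = r):
  p(2) = (0)·2^0 + (1)·2^1 + (-4)·2^2 = -14.
  |p(2)| = 14.
Check: |p(2)| = 14 ≤ 18 = M_tri(2). ✓ Equality does not hold at z = 2 (the coefficients have mixed signs, so the terms do not all align in phase there).

M_tri(2) = 18; |p(2)| = 14; equality at z=2: no.


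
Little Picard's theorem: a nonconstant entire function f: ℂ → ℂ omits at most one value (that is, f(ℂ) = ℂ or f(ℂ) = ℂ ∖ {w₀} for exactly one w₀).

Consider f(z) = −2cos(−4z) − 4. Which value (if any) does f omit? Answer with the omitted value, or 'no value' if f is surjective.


Little Picard bounds the complement of f(ℂ) to at most one point.
cos is entire and surjective onto ℂ: for every w ∈ ℂ, cos(ζ) = w has a solution ζ ∈ ℂ (e.g., via the complex inverse arccos). With ζ = −4z this gives z = ζ/(-4). Then -2·cos(−4z) takes every value in -2·ℂ = ℂ, and adding -4 is a bijection of ℂ. So f is surjective and omits no value. (Note: only on the real line is cos bounded by [−1, 1].)

Omitted value: no value.


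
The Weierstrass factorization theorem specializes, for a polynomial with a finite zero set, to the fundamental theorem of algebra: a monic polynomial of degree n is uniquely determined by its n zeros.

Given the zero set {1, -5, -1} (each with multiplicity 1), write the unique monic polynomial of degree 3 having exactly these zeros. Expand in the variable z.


The polynomial is p(z) = ∏_{α ∈ S} (z − α), where S = {1, -5, -1}.
Expanding the product yields: p(z) = z^3 + 5·z^2 -z -5.
The resulting polynomial has degree 3 and real coefficients as required.

p(z) = z^3 + 5·z^2 -z -5.


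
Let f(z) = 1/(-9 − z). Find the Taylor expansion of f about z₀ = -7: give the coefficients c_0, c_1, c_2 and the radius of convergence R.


Let w = z − z₀, so z = z₀ + w.
Then -9 − z = -9 − (z₀ + w) = (-9 − z₀) − w = -2 − w.
f(z) = 1/(-2 − w) = (1/(-2)) · 1/(1 − w/(-2)) = Σ_{n≥0} w^n / (-2)^(n+1).
So c_n = 1/(-2)^(n+1):
  c_0 = 1/(-2)^1 = -1/2.
  c_1 = 1/(-2)^2 = 1/4.
  c_2 = 1/(-2)^3 = -1/8.
The series is valid for |w/d| < 1, i.e. |z − z₀| < |d|.
Radius of convergence: R = |-9 − z₀| = |-2| = 2 (distance from z₀ to the singularity z = -9).

c_0 = -1/2, c_1 = 1/4, c_2 = -1/8; R = 2.
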